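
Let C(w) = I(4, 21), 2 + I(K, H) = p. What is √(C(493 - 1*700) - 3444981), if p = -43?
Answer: I*√3445026 ≈ 1856.1*I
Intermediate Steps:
I(K, H) = -45 (I(K, H) = -2 - 43 = -45)
C(w) = -45
√(C(493 - 1*700) - 3444981) = √(-45 - 3444981) = √(-3445026) = I*√3445026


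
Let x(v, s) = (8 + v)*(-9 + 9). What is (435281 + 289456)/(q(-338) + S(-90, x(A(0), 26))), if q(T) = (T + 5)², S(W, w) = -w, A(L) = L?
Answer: 241579/36963 ≈ 6.5357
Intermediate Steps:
x(v, s) = 0 (x(v, s) = (8 + v)*0 = 0)
q(T) = (5 + T)²
(435281 + 289456)/(q(-338) + S(-90, x(A(0), 26))) = (435281 + 289456)/((5 - 338)² - 1*0) = 724737/((-333)² + 0) = 724737/(110889 + 0) = 724737/110889 = 724737*(1/110889) = 241579/36963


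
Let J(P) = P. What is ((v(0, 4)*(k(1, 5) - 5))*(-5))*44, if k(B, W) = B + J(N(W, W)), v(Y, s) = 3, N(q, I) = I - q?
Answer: 2640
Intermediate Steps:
k(B, W) = B (k(B, W) = B + (W - W) = B + 0 = B)
((v(0, 4)*(k(1, 5) - 5))*(-5))*44 = ((3*(1 - 5))*(-5))*44 = ((3*(-4))*(-5))*44 = -12*(-5)*44 = 60*44 = 2640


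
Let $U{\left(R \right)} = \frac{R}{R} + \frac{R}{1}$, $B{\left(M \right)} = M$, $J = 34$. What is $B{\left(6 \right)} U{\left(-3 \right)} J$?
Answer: $-408$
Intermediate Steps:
$U{\left(R \right)} = 1 + R$ ($U{\left(R \right)} = 1 + R 1 = 1 + R$)
$B{\left(6 \right)} U{\left(-3 \right)} J = 6 \left(1 - 3\right) 34 = 6 \left(-2\right) 34 = \left(-12\right) 34 = -408$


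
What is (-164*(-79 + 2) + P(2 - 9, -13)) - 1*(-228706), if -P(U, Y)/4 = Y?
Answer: 241386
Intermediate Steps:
P(U, Y) = -4*Y
(-164*(-79 + 2) + P(2 - 9, -13)) - 1*(-228706) = (-164*(-79 + 2) - 4*(-13)) - 1*(-228706) = (-164*(-77) + 52) + 228706 = (12628 + 52) + 228706 = 12680 + 228706 = 241386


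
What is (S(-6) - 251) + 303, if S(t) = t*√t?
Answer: 52 - 6*I*√6 ≈ 52.0 - 14.697*I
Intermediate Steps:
S(t) = t^(3/2)
(S(-6) - 251) + 303 = ((-6)^(3/2) - 251) + 303 = (-6*I*√6 - 251) + 303 = (-251 - 6*I*√6) + 303 = 52 - 6*I*√6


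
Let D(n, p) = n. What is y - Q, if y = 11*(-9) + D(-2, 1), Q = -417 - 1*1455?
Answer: 1771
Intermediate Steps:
Q = -1872 (Q = -417 - 1455 = -1872)
y = -101 (y = 11*(-9) - 2 = -99 - 2 = -101)
y - Q = -101 - 1*(-1872) = -101 + 1872 = 1771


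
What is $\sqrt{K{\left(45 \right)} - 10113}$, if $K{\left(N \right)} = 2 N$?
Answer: $i \sqrt{10023} \approx 100.11 i$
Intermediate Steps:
$\sqrt{K{\left(45 \right)} - 10113} = \sqrt{2 \cdot 45 - 10113} = \sqrt{90 - 10113} = \sqrt{-10023} = i \sqrt{10023}$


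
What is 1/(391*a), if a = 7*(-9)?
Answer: -1/24633 ≈ -4.0596e-5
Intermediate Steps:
a = -63
1/(391*a) = 1/(391*(-63)) = 1/(-24633) = -1/24633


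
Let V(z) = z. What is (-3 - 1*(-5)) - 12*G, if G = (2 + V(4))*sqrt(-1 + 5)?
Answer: -142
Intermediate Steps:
G = 12 (G = (2 + 4)*sqrt(-1 + 5) = 6*sqrt(4) = 6*2 = 12)
(-3 - 1*(-5)) - 12*G = (-3 - 1*(-5)) - 12*12 = (-3 + 5) - 144 = 2 - 144 = -142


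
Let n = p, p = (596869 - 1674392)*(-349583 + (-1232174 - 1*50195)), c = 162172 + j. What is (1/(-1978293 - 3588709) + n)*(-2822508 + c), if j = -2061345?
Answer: -46222342336253080982990671/5567002 ≈ -8.3029e+18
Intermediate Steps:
c = -1899173 (c = 162172 - 2061345 = -1899173)
p = 1758465814896 (p = -1077523*(-349583 + (-1232174 - 50195)) = -1077523*(-349583 - 1282369) = -1077523*(-1631952) = 1758465814896)
n = 1758465814896
(1/(-1978293 - 3588709) + n)*(-2822508 + c) = (1/(-1978293 - 3588709) + 1758465814896)*(-2822508 - 1899173) = (1/(-5567002) + 1758465814896)*(-4721681) = (-1/5567002 + 1758465814896)*(-4721681) = (9789382708457661791/5567002)*(-4721681) = -46222342336253080982990671/5567002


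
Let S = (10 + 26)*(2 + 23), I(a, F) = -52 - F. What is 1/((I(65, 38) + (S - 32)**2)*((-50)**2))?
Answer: 1/1883335000 ≈ 5.3097e-10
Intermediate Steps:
S = 900 (S = 36*25 = 900)
1/((I(65, 38) + (S - 32)**2)*((-50)**2)) = 1/(((-52 - 1*38) + (900 - 32)**2)*((-50)**2)) = 1/(((-52 - 38) + 868**2)*2500) = (1/2500)/(-90 + 753424) = (1/2500)/753334 = (1/753334)*(1/2500) = 1/1883335000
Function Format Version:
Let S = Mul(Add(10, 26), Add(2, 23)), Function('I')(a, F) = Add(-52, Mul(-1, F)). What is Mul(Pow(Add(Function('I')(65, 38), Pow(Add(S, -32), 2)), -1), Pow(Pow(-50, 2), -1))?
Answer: Rational(1, 1883335000) ≈ 5.3097e-10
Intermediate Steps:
S = 900 (S = Mul(36, 25) = 900)
Mul(Pow(Add(Function('I')(65, 38), Pow(Add(S, -32), 2)), -1), Pow(Pow(-50, 2), -1)) = Mul(Pow(Add(Add(-52, Mul(-1, 38)), Pow(Add(900, -32), 2)), -1), Pow(Pow(-50, 2), -1)) = Mul(Pow(Add(Add(-52, -38), Pow(868, 2)), -1), Pow(2500, -1)) = Mul(Pow(Add(-90, 753424), -1), Rational(1, 2500)) = Mul(Pow(753334, -1), Rational(1, 2500)) = Mul(Rational(1, 753334), Rational(1, 2500)) = Rational(1, 1883335000)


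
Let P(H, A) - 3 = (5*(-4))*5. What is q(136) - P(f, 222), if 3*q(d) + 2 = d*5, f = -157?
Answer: 323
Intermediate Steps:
P(H, A) = -97 (P(H, A) = 3 + (5*(-4))*5 = 3 - 20*5 = 3 - 100 = -97)
q(d) = -2/3 + 5*d/3 (q(d) = -2/3 + (d*5)/3 = -2/3 + (5*d)/3 = -2/3 + 5*d/3)
q(136) - P(f, 222) = (-2/3 + (5/3)*136) - 1*(-97) = (-2/3 + 680/3) + 97 = 226 + 97 = 323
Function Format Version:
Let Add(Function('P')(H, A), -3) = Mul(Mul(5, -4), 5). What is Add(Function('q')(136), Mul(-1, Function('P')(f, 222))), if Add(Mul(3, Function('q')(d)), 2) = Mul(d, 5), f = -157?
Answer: 323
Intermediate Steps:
Function('P')(H, A) = -97 (Function('P')(H, A) = Add(3, Mul(Mul(5, -4), 5)) = Add(3, Mul(-20, 5)) = Add(3, -100) = -97)
Function('q')(d) = Add(Rational(-2, 3), Mul(Rational(5, 3), d)) (Function('q')(d) = Add(Rational(-2, 3), Mul(Rational(1, 3), Mul(d, 5))) = Add(Rational(-2, 3), Mul(Rational(1, 3), Mul(5, d))) = Add(Rational(-2, 3), Mul(Rational(5, 3), d)))
Add(Function('q')(136), Mul(-1, Function('P')(f, 222))) = Add(Add(Rational(-2, 3), Mul(Rational(5, 3), 136)), Mul(-1, -97)) = Add(Add(Rational(-2, 3), Rational(680, 3)), 97) = Add(226, 97) = 323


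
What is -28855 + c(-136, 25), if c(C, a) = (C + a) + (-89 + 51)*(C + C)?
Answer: -18630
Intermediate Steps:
c(C, a) = a - 75*C (c(C, a) = (C + a) - 76*C = a - 75*C)
-28855 + c(-136, 25) = -28855 + (25 - 75*(-136)) = -28855 + (25 + 10200) = -28855 + 10225 = -18630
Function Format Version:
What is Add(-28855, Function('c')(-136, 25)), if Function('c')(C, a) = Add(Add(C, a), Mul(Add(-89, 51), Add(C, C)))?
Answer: -18630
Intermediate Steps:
Function('c')(C, a) = Add(a, Mul(-75, C)) (Function('c')(C, a) = Add(Add(C, a), Mul(-38, Mul(2, C))) = Add(Add(C, a), Mul(-76, C)) = Add(a, Mul(-75, C)))
Add(-28855, Function('c')(-136, 25)) = Add(-28855, Add(25, Mul(-75, -136))) = Add(-28855, Add(25, 10200)) = Add(-28855, 10225) = -18630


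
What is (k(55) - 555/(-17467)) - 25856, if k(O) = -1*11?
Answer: -451818334/17467 ≈ -25867.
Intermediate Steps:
k(O) = -11
(k(55) - 555/(-17467)) - 25856 = (-11 - 555/(-17467)) - 25856 = (-11 - 555*(-1/17467)) - 25856 = (-11 + 555/17467) - 25856 = -191582/17467 - 25856 = -451818334/17467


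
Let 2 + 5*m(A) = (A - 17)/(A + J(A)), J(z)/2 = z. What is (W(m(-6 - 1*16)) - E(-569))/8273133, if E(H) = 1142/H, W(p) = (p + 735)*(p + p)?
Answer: -472885747/9493282231950 ≈ -4.9813e-5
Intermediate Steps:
J(z) = 2*z
m(A) = -2/5 + (-17 + A)/(15*A) (m(A) = -2/5 + ((A - 17)/(A + 2*A))/5 = -2/5 + ((-17 + A)/((3*A)))/5 = -2/5 + ((-17 + A)*(1/(3*A)))/5 = -2/5 + ((-17 + A)/(3*A))/5 = -2/5 + (-17 + A)/(15*A))
W(p) = 2*p*(735 + p) (W(p) = (735 + p)*(2*p) = 2*p*(735 + p))
(W(m(-6 - 1*16)) - E(-569))/8273133 = (2*((-17 - 5*(-6 - 1*16))/(15*(-6 - 1*16)))*(735 + (-17 - 5*(-6 - 1*16))/(15*(-6 - 1*16))) - 1142/(-569))/8273133 = (2*((-17 - 5*(-6 - 16))/(15*(-6 - 16)))*(735 + (-17 - 5*(-6 - 16))/(15*(-6 - 16))) - 1142*(-1)/569)*(1/8273133) = (2*((1/15)*(-17 - 5*(-22))/(-22))*(735 + (1/15)*(-17 - 5*(-22))/(-22)) - 1*(-1142/569))*(1/8273133) = (2*((1/15)*(-1/22)*(-17 + 110))*(735 + (1/15)*(-1/22)*(-17 + 110)) + 1142/569)*(1/8273133) = (2*((1/15)*(-1/22)*93)*(735 + (1/15)*(-1/22)*93) + 1142/569)*(1/8273133) = (2*(-31/110)*(735 - 31/110) + 1142/569)*(1/8273133) = (2*(-31/110)*(80819/110) + 1142/569)*(1/8273133) = (-2505389/6050 + 1142/569)*(1/8273133) = -1418657241/3442450*1/8273133 = -472885747/9493282231950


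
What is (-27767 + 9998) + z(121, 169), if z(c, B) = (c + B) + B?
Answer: -17310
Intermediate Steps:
z(c, B) = c + 2*B (z(c, B) = (B + c) + B = c + 2*B)
(-27767 + 9998) + z(121, 169) = (-27767 + 9998) + (121 + 2*169) = -17769 + (121 + 338) = -17769 + 459 = -17310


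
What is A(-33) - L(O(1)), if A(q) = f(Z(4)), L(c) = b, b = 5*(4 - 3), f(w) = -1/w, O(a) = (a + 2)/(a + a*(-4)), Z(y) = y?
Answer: -21/4 ≈ -5.2500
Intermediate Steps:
O(a) = -(2 + a)/(3*a) (O(a) = (2 + a)/(a - 4*a) = (2 + a)/((-3*a)) = (2 + a)*(-1/(3*a)) = -(2 + a)/(3*a))
b = 5 (b = 5*1 = 5)
L(c) = 5
A(q) = -1/4
A(-33) - L(O(1)) = -1/4 - 1*5 = -1/4 - 5 = -21/4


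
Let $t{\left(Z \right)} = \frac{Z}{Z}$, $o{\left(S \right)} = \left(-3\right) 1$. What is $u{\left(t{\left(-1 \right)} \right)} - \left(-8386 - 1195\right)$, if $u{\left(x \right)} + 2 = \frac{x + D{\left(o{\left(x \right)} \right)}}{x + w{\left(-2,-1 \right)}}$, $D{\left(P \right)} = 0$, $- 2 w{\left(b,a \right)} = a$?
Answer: $\frac{28739}{3} \approx 9579.7$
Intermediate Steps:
$o{\left(S \right)} = -3$
$w{\left(b,a \right)} = - \frac{a}{2}$
$t{\left(Z \right)} = 1$
$u{\left(x \right)} = -2 + \frac{x}{\frac{1}{2} + x}$ ($u{\left(x \right)} = -2 + \frac{x + 0}{x - - \frac{1}{2}} = -2 + \frac{x}{x + \frac{1}{2}} = -2 + \frac{x}{\frac{1}{2} + x}$)
$u{\left(t{\left(-1 \right)} \right)} - \left(-8386 - 1195\right) = \frac{2 \left(-1 - 1\right)}{1 + 2 \cdot 1} - \left(-8386 - 1195\right) = \frac{2 \left(-1 - 1\right)}{1 + 2} - -9581 = 2 \cdot \frac{1}{3} \left(-2\right) + 9581 = - \frac{4}{3} + 9581 = \frac{28739}{3}$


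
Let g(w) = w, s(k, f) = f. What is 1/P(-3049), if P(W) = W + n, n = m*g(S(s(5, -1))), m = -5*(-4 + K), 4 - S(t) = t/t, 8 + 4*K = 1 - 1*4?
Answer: -4/11791 ≈ -0.00033924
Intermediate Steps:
K = -11/4 (K = -2 + (1 - 1*4)/4 = -2 + (1 - 4)/4 = -2 + (¼)*(-3) = -2 - ¾ = -11/4 ≈ -2.7500)
S(t) = 3 (S(t) = 4 - t/t = 4 - 1*1 = 4 - 1 = 3)
m = 135/4 (m = -5*(-4 - 11/4) = -5*(-27/4) = 135/4 ≈ 33.750)
n = 405/4 (n = (135/4)*3 = 405/4 ≈ 101.25)
P(W) = 405/4 + W (P(W) = W + 405/4 = 405/4 + W)
1/P(-3049) = 1/(405/4 - 3049) = 1/(-11791/4) = -4/11791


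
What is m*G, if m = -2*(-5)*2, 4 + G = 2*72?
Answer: 2800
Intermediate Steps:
G = 140 (G = -4 + 2*72 = -4 + 144 = 140)
m = 20 (m = 10*2 = 20)
m*G = 20*140 = 2800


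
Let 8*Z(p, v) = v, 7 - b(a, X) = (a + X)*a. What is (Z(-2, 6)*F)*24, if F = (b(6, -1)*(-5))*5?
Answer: 10350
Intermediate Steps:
b(a, X) = 7 - a*(X + a) (b(a, X) = 7 - (a + X)*a = 7 - (X + a)*a = 7 - a*(X + a))
F = 575 (F = ((7 - 1*6**2 - 1*(-1)*6)*(-5))*5 = ((7 - 1*36 + 6)*(-5))*5 = ((7 - 36 + 6)*(-5))*5 = -23*(-5)*5 = 115*5 = 575)
Z(p, v) = v/8
(Z(-2, 6)*F)*24 = (((1/8)*6)*575)*24 = ((3/4)*575)*24 = (1725/4)*24 = 10350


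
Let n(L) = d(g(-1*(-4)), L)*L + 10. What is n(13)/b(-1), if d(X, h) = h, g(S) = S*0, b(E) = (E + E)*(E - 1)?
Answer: 179/4 ≈ 44.750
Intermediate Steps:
b(E) = 2*E*(-1 + E) (b(E) = (2*E)*(-1 + E) = 2*E*(-1 + E))
g(S) = 0
n(L) = 10 + L**2 (n(L) = L*L + 10 = L**2 + 10 = 10 + L**2)
n(13)/b(-1) = (10 + 13**2)/((2*(-1)*(-1 - 1))) = (10 + 169)/((2*(-1)*(-2))) = 179/4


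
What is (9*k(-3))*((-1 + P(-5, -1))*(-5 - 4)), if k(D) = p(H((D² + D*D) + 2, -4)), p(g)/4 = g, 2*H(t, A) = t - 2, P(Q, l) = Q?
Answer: 17496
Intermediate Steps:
H(t, A) = -1 + t/2 (H(t, A) = (t - 2)/2 = (-2 + t)/2 = -1 + t/2)
p(g) = 4*g
k(D) = 4*D² (k(D) = 4*(-1 + ((D² + D*D) + 2)/2) = 4*(-1 + ((D² + D²) + 2)/2) = 4*(-1 + (2*D² + 2)/2) = 4*(-1 + (2 + 2*D²)/2) = 4*(-1 + (1 + D²)) = 4*D²)
(9*k(-3))*((-1 + P(-5, -1))*(-5 - 4)) = (9*(4*(-3)²))*((-1 - 5)*(-5 - 4)) = (9*(4*9))*(-6*(-9)) = (9*36)*54 = 324*54 = 17496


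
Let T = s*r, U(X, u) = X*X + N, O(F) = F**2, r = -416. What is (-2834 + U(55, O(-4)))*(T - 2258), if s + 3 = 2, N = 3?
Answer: -357348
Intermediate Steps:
s = -1 (s = -3 + 2 = -1)
U(X, u) = 3 + X**2 (U(X, u) = X*X + 3 = X**2 + 3 = 3 + X**2)
T = 416 (T = -1*(-416) = 416)
(-2834 + U(55, O(-4)))*(T - 2258) = (-2834 + (3 + 55**2))*(416 - 2258) = (-2834 + (3 + 3025))*(-1842) = (-2834 + 3028)*(-1842) = 194*(-1842) = -357348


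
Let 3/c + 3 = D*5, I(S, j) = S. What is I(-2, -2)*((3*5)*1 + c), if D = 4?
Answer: -516/17 ≈ -30.353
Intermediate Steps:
c = 3/17 (c = 3/(-3 + 4*5) = 3/(-3 + 20) = 3/17 ≈ 0.17647)
I(-2, -2)*((3*5)*1 + c) = -2*((3*5)*1 + 3/17) = -2*(15*1 + 3/17) = -2*(15 + 3/17) = -2*258/17 = -516/17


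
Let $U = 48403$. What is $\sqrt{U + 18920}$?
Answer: $\sqrt{67323} \approx 259.47$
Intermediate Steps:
$\sqrt{U + 18920} = \sqrt{48403 + 18920} = \sqrt{67323}$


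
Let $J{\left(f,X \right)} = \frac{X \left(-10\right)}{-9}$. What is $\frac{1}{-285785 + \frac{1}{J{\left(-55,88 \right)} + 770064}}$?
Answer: $- \frac{6931456}{1980906152951} \approx -3.4991 \cdot 10^{-6}$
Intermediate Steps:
$J{\left(f,X \right)} = \frac{10 X}{9}$ ($J{\left(f,X \right)} = - 10 X \left(- \frac{1}{9}\right) = \frac{10 X}{9}$)
$\frac{1}{-285785 + \frac{1}{J{\left(-55,88 \right)} + 770064}} = \frac{1}{-285785 + \frac{1}{\frac{10}{9} \cdot 88 + 770064}} = \frac{1}{-285785 + \frac{1}{\frac{880}{9} + 770064}} = \frac{1}{-285785 + \frac{1}{\frac{6931456}{9}}} = \frac{1}{-285785 + \frac{9}{6931456}} = \frac{1}{- \frac{1980906152951}{6931456}} = - \frac{6931456}{1980906152951}$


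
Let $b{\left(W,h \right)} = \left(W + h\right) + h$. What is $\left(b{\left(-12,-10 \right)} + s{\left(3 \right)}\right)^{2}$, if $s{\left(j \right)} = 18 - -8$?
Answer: $36$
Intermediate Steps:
$b{\left(W,h \right)} = W + 2 h$
$s{\left(j \right)} = 26$ ($s{\left(j \right)} = 18 + 8 = 26$)
$\left(b{\left(-12,-10 \right)} + s{\left(3 \right)}\right)^{2} = \left(\left(-12 + 2 \left(-10\right)\right) + 26\right)^{2} = \left(\left(-12 - 20\right) + 26\right)^{2} = \left(-32 + 26\right)^{2} = \left(-6\right)^{2} = 36$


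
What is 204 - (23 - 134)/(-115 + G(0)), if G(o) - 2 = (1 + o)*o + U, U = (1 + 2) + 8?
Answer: 6899/34 ≈ 202.91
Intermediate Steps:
U = 11 (U = 3 + 8 = 11)
G(o) = 13 + o*(1 + o) (G(o) = 2 + ((1 + o)*o + 11) = 2 + (o*(1 + o) + 11) = 2 + (11 + o*(1 + o)) = 13 + o*(1 + o))
204 - (23 - 134)/(-115 + G(0)) = 204 - (23 - 134)/(-115 + (13 + 0 + 0**2)) = 204 - (-111)/(-115 + (13 + 0 + 0)) = 204 - (-111)/(-115 + 13) = 204 - (-111)/(-102) = 204 - (-111)*(-1)/102 = 204 - 1*37/34 = 204 - 37/34 = 6899/34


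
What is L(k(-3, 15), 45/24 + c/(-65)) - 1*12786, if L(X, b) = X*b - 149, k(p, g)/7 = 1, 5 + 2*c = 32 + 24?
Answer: -6720803/520 ≈ -12925.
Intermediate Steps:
c = 51/2 (c = -5/2 + (32 + 24)/2 = -5/2 + (½)*56 = -5/2 + 28 = 51/2 ≈ 25.500)
k(p, g) = 7 (k(p, g) = 7*1 = 7)
L(X, b) = -149 + X*b
L(k(-3, 15), 45/24 + c/(-65)) - 1*12786 = (-149 + 7*(45/24 + (51/2)/(-65))) - 1*12786 = (-149 + 7*(45*(1/24) + (51/2)*(-1/65))) - 12786 = (-149 + 7*(15/8 - 51/130)) - 12786 = (-149 + 7*(771/520)) - 12786 = (-149 + 5397/520) - 12786 = -72083/520 - 12786 = -6720803/520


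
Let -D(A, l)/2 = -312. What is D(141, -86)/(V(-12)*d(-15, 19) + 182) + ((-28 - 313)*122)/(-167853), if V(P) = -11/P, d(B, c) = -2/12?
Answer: 8085994570/2197699329 ≈ 3.6793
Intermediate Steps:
D(A, l) = 624 (D(A, l) = -2*(-312) = 624)
d(B, c) = -1/6 (d(B, c) = -2*1/12 = -1/6)
D(141, -86)/(V(-12)*d(-15, 19) + 182) + ((-28 - 313)*122)/(-167853) = 624/(-11/(-12)*(-1/6) + 182) + ((-28 - 313)*122)/(-167853) = 624/(-11*(-1/12)*(-1/6) + 182) - 341*122*(-1/167853) = 624/((11/12)*(-1/6) + 182) - 41602*(-1/167853) = 624/(-11/72 + 182) + 41602/167853 = 624/(13093/72) + 41602/167853 = 624*(72/13093) + 41602/167853 = 44928/13093 + 41602/167853 = 8085994570/2197699329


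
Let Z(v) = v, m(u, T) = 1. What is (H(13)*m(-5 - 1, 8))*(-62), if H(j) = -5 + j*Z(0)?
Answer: 310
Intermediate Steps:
H(j) = -5 (H(j) = -5 + j*0 = -5 + 0 = -5)
(H(13)*m(-5 - 1, 8))*(-62) = -5*1*(-62) = -5*(-62) = 310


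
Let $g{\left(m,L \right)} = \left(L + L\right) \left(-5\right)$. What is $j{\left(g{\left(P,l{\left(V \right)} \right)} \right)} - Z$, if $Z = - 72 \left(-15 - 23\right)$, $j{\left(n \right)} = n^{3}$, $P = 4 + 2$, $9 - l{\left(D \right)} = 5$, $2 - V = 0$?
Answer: $-66736$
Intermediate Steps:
$V = 2$ ($V = 2 - 0 = 2 + 0 = 2$)
$l{\left(D \right)} = 4$ ($l{\left(D \right)} = 9 - 5 = 4$)
$P = 6$
$g{\left(m,L \right)} = - 10 L$ ($g{\left(m,L \right)} = 2 L \left(-5\right) = - 10 L$)
$Z = 2736$ ($Z = \left(-72\right) \left(-38\right) = 2736$)
$j{\left(g{\left(P,l{\left(V \right)} \right)} \right)} - Z = \left(\left(-10\right) 4\right)^{3} - 2736 = \left(-40\right)^{3} - 2736 = -64000 - 2736 = -66736$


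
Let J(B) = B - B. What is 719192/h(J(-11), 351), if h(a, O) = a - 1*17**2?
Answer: -719192/289 ≈ -2488.6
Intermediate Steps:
J(B) = 0
h(a, O) = -289 + a (h(a, O) = a - 1*289 = a - 289 = -289 + a)
719192/h(J(-11), 351) = 719192/(-289 + 0) = 719192/(-289) = 719192*(-1/289) = -719192/289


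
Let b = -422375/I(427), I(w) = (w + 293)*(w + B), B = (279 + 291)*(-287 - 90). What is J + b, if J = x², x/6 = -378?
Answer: 158855029502203/30882672 ≈ 5.1438e+6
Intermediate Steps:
x = -2268 (x = 6*(-378) = -2268)
B = -214890 (B = 570*(-377) = -214890)
I(w) = (-214890 + w)*(293 + w) (I(w) = (w + 293)*(w - 214890) = (293 + w)*(-214890 + w) = (-214890 + w)*(293 + w))
J = 5143824 (J = (-2268)² = 5143824)
b = 84475/30882672 (b = -422375/(-62962770 + 427² - 214597*427) = -422375/(-62962770 + 182329 - 91632919) = -422375/(-154413360) = -422375*(-1/154413360) = 84475/30882672 ≈ 0.0027354)
J + b = 5143824 + 84475/30882672 = 158855029502203/30882672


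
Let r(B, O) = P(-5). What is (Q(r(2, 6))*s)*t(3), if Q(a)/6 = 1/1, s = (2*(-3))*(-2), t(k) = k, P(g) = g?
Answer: 216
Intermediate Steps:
r(B, O) = -5
s = 12 (s = -6*(-2) = 12)
Q(a) = 6 (Q(a) = 6/1 = 6*1 = 6)
(Q(r(2, 6))*s)*t(3) = (6*12)*3 = 72*3 = 216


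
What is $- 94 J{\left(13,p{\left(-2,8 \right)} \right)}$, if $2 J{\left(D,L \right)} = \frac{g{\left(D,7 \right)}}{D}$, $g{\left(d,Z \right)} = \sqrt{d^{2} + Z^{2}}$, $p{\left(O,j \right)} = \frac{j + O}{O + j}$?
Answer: $- \frac{47 \sqrt{218}}{13} \approx -53.38$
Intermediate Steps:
$p{\left(O,j \right)} = 1$ ($p{\left(O,j \right)} = \frac{O + j}{O + j} = 1$)
$g{\left(d,Z \right)} = \sqrt{Z^{2} + d^{2}}$
$J{\left(D,L \right)} = \frac{\sqrt{49 + D^{2}}}{2 D}$ ($J{\left(D,L \right)} = \frac{\sqrt{7^{2} + D^{2}} \frac{1}{D}}{2} = \frac{\sqrt{49 + D^{2}} \frac{1}{D}}{2} = \frac{\frac{1}{D} \sqrt{49 + D^{2}}}{2} = \frac{\sqrt{49 + D^{2}}}{2 D}$)
$- 94 J{\left(13,p{\left(-2,8 \right)} \right)} = - 94 \frac{\sqrt{49 + 13^{2}}}{2 \cdot 13} = - 94 \cdot \frac{1}{2} \cdot \frac{1}{13} \sqrt{49 + 169} = - 94 \cdot \frac{1}{2} \cdot \frac{1}{13} \sqrt{218} = - 94 \frac{\sqrt{218}}{26} = - \frac{47 \sqrt{218}}{13}$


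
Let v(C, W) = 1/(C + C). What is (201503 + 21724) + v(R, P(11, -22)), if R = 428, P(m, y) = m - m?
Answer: 191082313/856 ≈ 2.2323e+5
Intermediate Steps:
P(m, y) = 0
v(C, W) = 1/(2*C)
(201503 + 21724) + v(R, P(11, -22)) = (201503 + 21724) + (1/2)/428 = 223227 + (1/2)*(1/428) = 223227 + 1/856 = 191082313/856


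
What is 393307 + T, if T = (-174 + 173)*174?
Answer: 393133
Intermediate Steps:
T = -174 (T = -1*174 = -174)
393307 + T = 393307 - 174 = 393133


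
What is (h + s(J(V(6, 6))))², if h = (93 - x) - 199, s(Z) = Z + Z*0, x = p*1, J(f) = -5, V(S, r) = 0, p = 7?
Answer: 13924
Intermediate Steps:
x = 7 (x = 7*1 = 7)
s(Z) = Z (s(Z) = Z + 0 = Z)
h = -113 (h = (93 - 1*7) - 199 = (93 - 7) - 199 = 86 - 199 = -113)
(h + s(J(V(6, 6))))² = (-113 - 5)² = (-118)² = 13924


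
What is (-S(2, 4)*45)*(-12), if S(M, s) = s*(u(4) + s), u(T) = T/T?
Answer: 10800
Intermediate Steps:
u(T) = 1
S(M, s) = s*(1 + s)
(-S(2, 4)*45)*(-12) = (-4*(1 + 4)*45)*(-12) = (-4*5*45)*(-12) = (-1*20*45)*(-12) = -20*45*(-12) = -900*(-12) = 10800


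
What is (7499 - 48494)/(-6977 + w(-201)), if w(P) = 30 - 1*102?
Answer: 40995/7049 ≈ 5.8157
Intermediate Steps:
w(P) = -72 (w(P) = 30 - 102 = -72)
(7499 - 48494)/(-6977 + w(-201)) = (7499 - 48494)/(-6977 - 72) = -40995/(-7049) = -40995*(-1/7049) = 40995/7049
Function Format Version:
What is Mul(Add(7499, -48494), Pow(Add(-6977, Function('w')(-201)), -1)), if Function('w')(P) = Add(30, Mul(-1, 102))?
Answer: Rational(40995, 7049) ≈ 5.8157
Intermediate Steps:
Function('w')(P) = -72 (Function('w')(P) = Add(30, -102) = -72)
Mul(Add(7499, -48494), Pow(Add(-6977, Function('w')(-201)), -1)) = Mul(Add(7499, -48494), Pow(Add(-6977, -72), -1)) = Mul(-40995, Pow(-7049, -1)) = Mul(-40995, Rational(-1, 7049)) = Rational(40995, 7049)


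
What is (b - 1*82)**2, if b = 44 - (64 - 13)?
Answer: 7921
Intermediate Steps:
b = -7 (b = 44 - 1*51 = 44 - 51 = -7)
(b - 1*82)**2 = (-7 - 1*82)**2 = (-7 - 82)**2 = (-89)**2 = 7921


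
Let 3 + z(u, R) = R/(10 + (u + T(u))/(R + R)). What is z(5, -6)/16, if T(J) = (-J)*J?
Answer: -123/560 ≈ -0.21964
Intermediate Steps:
T(J) = -J**2
z(u, R) = -3 + R/(10 + (u - u**2)/(2*R)) (z(u, R) = -3 + R/(10 + (u - u**2)/(R + R)) = -3 + R/(10 + (u - u**2)/((2*R))) = -3 + R/(10 + (u - u**2)*(1/(2*R))) = -3 + R/(10 + (u - u**2)/(2*R)))
z(5, -6)/16 = ((-60*(-6) - 3*5 + 2*(-6)**2 + 3*5**2)/(5 - 1*5**2 + 20*(-6)))/16 = ((360 - 15 + 2*36 + 3*25)/(5 - 1*25 - 120))*(1/16) = ((360 - 15 + 72 + 75)/(5 - 25 - 120))*(1/16) = (492/(-140))*(1/16) = -1/140*492*(1/16) = -123/35*1/16 = -123/560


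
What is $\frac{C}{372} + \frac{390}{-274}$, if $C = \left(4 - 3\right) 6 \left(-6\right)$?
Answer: $- \frac{6456}{4247} \approx -1.5201$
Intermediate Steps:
$C = -36$ ($C = 1 \cdot 6 \left(-6\right) = 6 \left(-6\right) = -36$)
$\frac{C}{372} + \frac{390}{-274} = - \frac{36}{372} + \frac{390}{-274} = \left(-36\right) \frac{1}{372} + 390 \left(- \frac{1}{274}\right) = - \frac{3}{31} - \frac{195}{137} = - \frac{6456}{4247}$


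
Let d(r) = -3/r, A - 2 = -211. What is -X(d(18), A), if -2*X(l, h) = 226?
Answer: 113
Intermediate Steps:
A = -209 (A = 2 - 211 = -209)
X(l, h) = -113 (X(l, h) = -½*226 = -113)
-X(d(18), A) = -1*(-113) = 113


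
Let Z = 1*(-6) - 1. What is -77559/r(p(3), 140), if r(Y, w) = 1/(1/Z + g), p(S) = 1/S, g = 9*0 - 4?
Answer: 2249211/7 ≈ 3.2132e+5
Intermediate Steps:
g = -4 (g = 0 - 4 = -4)
Z = -7 (Z = -6 - 1 = -7)
r(Y, w) = -7/29 (r(Y, w) = 1/(1/(-7) - 4) = 1/(-⅐ - 4) = 1/(-29/7) = -7/29)
-77559/r(p(3), 140) = -77559/(-7/29) = -77559*(-29/7) = 2249211/7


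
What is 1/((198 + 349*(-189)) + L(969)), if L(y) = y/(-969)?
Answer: -1/65764 ≈ -1.5206e-5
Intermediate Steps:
L(y) = -y/969 (L(y) = y*(-1/969) = -y/969)
1/((198 + 349*(-189)) + L(969)) = 1/((198 + 349*(-189)) - 1/969*969) = 1/((198 - 65961) - 1) = 1/(-65763 - 1) = 1/(-65764) = -1/65764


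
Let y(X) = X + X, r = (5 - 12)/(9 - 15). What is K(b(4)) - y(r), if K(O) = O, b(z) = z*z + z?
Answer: 53/3 ≈ 17.667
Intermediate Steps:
b(z) = z + z² (b(z) = z² + z = z + z²)
r = 7/6 (r = -7/(-6) = -7*(-⅙) = 7/6 ≈ 1.1667)
y(X) = 2*X
K(b(4)) - y(r) = 4*(1 + 4) - 2*7/6 = 4*5 - 1*7/3 = 20 - 7/3 = 53/3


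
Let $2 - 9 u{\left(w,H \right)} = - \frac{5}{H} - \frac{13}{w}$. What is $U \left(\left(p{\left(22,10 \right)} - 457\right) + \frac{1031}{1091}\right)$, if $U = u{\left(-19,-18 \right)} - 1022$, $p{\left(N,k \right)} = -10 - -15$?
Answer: $\frac{1547835293461}{3358098} \approx 4.6093 \cdot 10^{5}$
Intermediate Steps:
$p{\left(N,k \right)} = 5$ ($p{\left(N,k \right)} = -10 + 15 = 5$)
$u{\left(w,H \right)} = \frac{2}{9} + \frac{5}{9 H} + \frac{13}{9 w}$ ($u{\left(w,H \right)} = \frac{2}{9} - \frac{- \frac{5}{H} - \frac{13}{w}}{9} = \frac{2}{9} - \frac{- \frac{13}{w} - \frac{5}{H}}{9} = \frac{2}{9} + \left(\frac{5}{9 H} + \frac{13}{9 w}\right) = \frac{2}{9} + \frac{5}{9 H} + \frac{13}{9 w}$)
$U = - \frac{3145361}{3078}$ ($U = \left(\frac{2}{9} + \frac{5}{9 \left(-18\right)} + \frac{13}{9 \left(-19\right)}\right) - 1022 = \left(\frac{2}{9} + \frac{5}{9} \left(- \frac{1}{18}\right) + \frac{13}{9} \left(- \frac{1}{19}\right)\right) - 1022 = \left(\frac{2}{9} - \frac{5}{162} - \frac{13}{171}\right) - 1022 = \frac{355}{3078} - 1022 = - \frac{3145361}{3078} \approx -1021.9$)
$U \left(\left(p{\left(22,10 \right)} - 457\right) + \frac{1031}{1091}\right) = - \frac{3145361 \left(\left(5 - 457\right) + \frac{1031}{1091}\right)}{3078} = - \frac{3145361 \left(-452 + 1031 \cdot \frac{1}{1091}\right)}{3078} = - \frac{3145361 \left(-452 + \frac{1031}{1091}\right)}{3078} = \left(- \frac{3145361}{3078}\right) \left(- \frac{492101}{1091}\right) = \frac{1547835293461}{3358098}$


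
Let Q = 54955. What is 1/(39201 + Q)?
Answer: 1/94156 ≈ 1.0621e-5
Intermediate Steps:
1/(39201 + Q) = 1/(39201 + 54955) = 1/94156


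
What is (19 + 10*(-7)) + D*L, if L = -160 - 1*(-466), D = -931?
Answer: -284937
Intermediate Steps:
L = 306 (L = -160 + 466 = 306)
(19 + 10*(-7)) + D*L = (19 + 10*(-7)) - 931*306 = (19 - 70) - 284886 = -51 - 284886 = -284937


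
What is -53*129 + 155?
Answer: -6682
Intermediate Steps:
-53*129 + 155 = -6837 + 155 = -6682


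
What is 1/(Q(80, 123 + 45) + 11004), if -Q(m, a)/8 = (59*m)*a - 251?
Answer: -1/6330668 ≈ -1.5796e-7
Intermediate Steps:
Q(m, a) = 2008 - 472*a*m (Q(m, a) = -8*((59*m)*a - 251) = -8*(59*a*m - 251) = -8*(-251 + 59*a*m) = 2008 - 472*a*m)
1/(Q(80, 123 + 45) + 11004) = 1/((2008 - 472*(123 + 45)*80) + 11004) = 1/((2008 - 472*168*80) + 11004) = 1/((2008 - 6343680) + 11004) = 1/(-6341672 + 11004) = 1/(-6330668) = -1/6330668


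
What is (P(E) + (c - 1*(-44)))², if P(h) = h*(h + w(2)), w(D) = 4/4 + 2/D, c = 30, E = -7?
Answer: 11881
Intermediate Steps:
w(D) = 1 + 2/D (w(D) = 4*(¼) + 2/D = 1 + 2/D)
P(h) = h*(2 + h) (P(h) = h*(h + (2 + 2)/2) = h*(h + (½)*4) = h*(h + 2) = h*(2 + h))
(P(E) + (c - 1*(-44)))² = (-7*(2 - 7) + (30 - 1*(-44)))² = (-7*(-5) + (30 + 44))² = (35 + 74)² = 109² = 11881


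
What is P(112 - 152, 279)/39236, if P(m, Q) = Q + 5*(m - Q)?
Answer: -329/9809 ≈ -0.033541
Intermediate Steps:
P(m, Q) = -4*Q + 5*m (P(m, Q) = Q + (-5*Q + 5*m) = -4*Q + 5*m)
P(112 - 152, 279)/39236 = (-4*279 + 5*(112 - 152))/39236 = (-1116 + 5*(-40))*(1/39236) = (-1116 - 200)*(1/39236) = -1316*1/39236 = -329/9809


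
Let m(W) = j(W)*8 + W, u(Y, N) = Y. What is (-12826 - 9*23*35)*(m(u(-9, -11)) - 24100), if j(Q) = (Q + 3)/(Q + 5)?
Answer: 483650887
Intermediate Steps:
j(Q) = (3 + Q)/(5 + Q)
m(W) = W + 8*(3 + W)/(5 + W) (m(W) = ((3 + W)/(5 + W))*8 + W = 8*(3 + W)/(5 + W) + W = W + 8*(3 + W)/(5 + W))
(-12826 - 9*23*35)*(m(u(-9, -11)) - 24100) = (-12826 - 9*23*35)*((24 + (-9)² + 13*(-9))/(5 - 9) - 24100) = (-12826 - 207*35)*((24 + 81 - 117)/(-4) - 24100) = (-12826 - 7245)*(-¼*(-12) - 24100) = -20071*(3 - 24100) = -20071*(-24097) = 483650887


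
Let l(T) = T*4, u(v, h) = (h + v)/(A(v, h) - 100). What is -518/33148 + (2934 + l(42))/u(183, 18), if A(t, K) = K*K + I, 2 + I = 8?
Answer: 3941611327/1110458 ≈ 3549.5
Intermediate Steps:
I = 6 (I = -2 + 8 = 6)
A(t, K) = 6 + K**2 (A(t, K) = K*K + 6 = K**2 + 6 = 6 + K**2)
u(v, h) = (h + v)/(-94 + h**2) (u(v, h) = (h + v)/((6 + h**2) - 100) = (h + v)/(-94 + h**2))
l(T) = 4*T
-518/33148 + (2934 + l(42))/u(183, 18) = -518/33148 + (2934 + 4*42)/(((18 + 183)/(-94 + 18**2))) = -518*1/33148 + (2934 + 168)/((201/(-94 + 324))) = -259/16574 + 3102/((201/230)) = -259/16574 + 3102/(((1/230)*201)) = -259/16574 + 3102/(201/230) = -259/16574 + 3102*(230/201) = -259/16574 + 237820/67 = 3941611327/1110458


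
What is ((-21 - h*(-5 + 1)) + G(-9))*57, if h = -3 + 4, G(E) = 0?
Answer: -969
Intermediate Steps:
h = 1
((-21 - h*(-5 + 1)) + G(-9))*57 = ((-21 - (-5 + 1)) + 0)*57 = ((-21 - (-4)) + 0)*57 = ((-21 - 1*(-4)) + 0)*57 = ((-21 + 4) + 0)*57 = (-17 + 0)*57 = -17*57 = -969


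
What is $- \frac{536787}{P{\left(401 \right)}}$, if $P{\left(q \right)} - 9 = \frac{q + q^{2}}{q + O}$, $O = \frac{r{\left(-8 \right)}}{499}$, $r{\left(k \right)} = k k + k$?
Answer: $- \frac{35813533995}{27413731} \approx -1306.4$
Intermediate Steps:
$r{\left(k \right)} = k + k^{2}$ ($r{\left(k \right)} = k^{2} + k = k + k^{2}$)
$O = \frac{56}{499}$ ($O = \frac{\left(-8\right) \left(1 - 8\right)}{499} = \left(-8\right) \left(-7\right) \frac{1}{499} = 56 \cdot \frac{1}{499} = \frac{56}{499} \approx 0.11222$)
$P{\left(q \right)} = 9 + \frac{q + q^{2}}{\frac{56}{499} + q}$ ($P{\left(q \right)} = 9 + \frac{q + q^{2}}{q + \frac{56}{499}} = 9 + \frac{q + q^{2}}{\frac{56}{499} + q}$)
$- \frac{536787}{P{\left(401 \right)}} = - \frac{536787}{\frac{1}{56 + 499 \cdot 401} \left(504 + 499 \cdot 401^{2} + 4990 \cdot 401\right)} = - \frac{536787}{\frac{1}{56 + 200099} \left(504 + 499 \cdot 160801 + 2000990\right)} = - \frac{536787}{\frac{1}{200155} \left(504 + 80239699 + 2000990\right)} = - \frac{536787}{\frac{1}{200155} \cdot 82241193} = - \frac{536787}{\frac{82241193}{200155}} = \left(-536787\right) \frac{200155}{82241193} = - \frac{35813533995}{27413731}$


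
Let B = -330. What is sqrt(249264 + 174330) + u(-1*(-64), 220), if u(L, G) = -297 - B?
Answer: 33 + 3*sqrt(47066) ≈ 683.84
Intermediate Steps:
u(L, G) = 33 (u(L, G) = -297 - 1*(-330) = -297 + 330 = 33)
sqrt(249264 + 174330) + u(-1*(-64), 220) = sqrt(249264 + 174330) + 33 = sqrt(423594) + 33 = 3*sqrt(47066) + 33 = 33 + 3*sqrt(47066)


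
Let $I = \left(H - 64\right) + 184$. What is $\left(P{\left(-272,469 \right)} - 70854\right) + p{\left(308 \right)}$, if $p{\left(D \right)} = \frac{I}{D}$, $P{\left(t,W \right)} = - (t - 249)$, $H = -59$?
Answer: $- \frac{21662503}{308} \approx -70333.0$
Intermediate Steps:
$P{\left(t,W \right)} = 249 - t$ ($P{\left(t,W \right)} = - (-249 + t) = 249 - t$)
$I = 61$ ($I = \left(-59 - 64\right) + 184 = -123 + 184 = 61$)
$p{\left(D \right)} = \frac{61}{D}$
$\left(P{\left(-272,469 \right)} - 70854\right) + p{\left(308 \right)} = \left(\left(249 - -272\right) - 70854\right) + \frac{61}{308} = \left(\left(249 + 272\right) - 70854\right) + 61 \cdot \frac{1}{308} = \left(521 - 70854\right) + \frac{61}{308} = -70333 + \frac{61}{308} = - \frac{21662503}{308}$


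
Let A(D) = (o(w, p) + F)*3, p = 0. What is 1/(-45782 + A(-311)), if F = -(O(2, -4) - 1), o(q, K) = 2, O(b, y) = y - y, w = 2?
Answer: -1/45773 ≈ -2.1847e-5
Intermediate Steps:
O(b, y) = 0
F = 1 (F = -(0 - 1) = -1*(-1) = 1)
A(D) = 9 (A(D) = (2 + 1)*3 = 3*3 = 9)
1/(-45782 + A(-311)) = 1/(-45782 + 9) = 1/(-45773) = -1/45773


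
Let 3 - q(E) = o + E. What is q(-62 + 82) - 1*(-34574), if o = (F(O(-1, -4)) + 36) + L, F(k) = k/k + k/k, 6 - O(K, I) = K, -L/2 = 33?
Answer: 34585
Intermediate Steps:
L = -66 (L = -2*33 = -66)
O(K, I) = 6 - K
F(k) = 2 (F(k) = 1 + 1 = 2)
o = -28 (o = (2 + 36) - 66 = 38 - 66 = -28)
q(E) = 31 - E (q(E) = 3 - (-28 + E) = 3 + (28 - E) = 31 - E)
q(-62 + 82) - 1*(-34574) = (31 - (-62 + 82)) - 1*(-34574) = (31 - 1*20) + 34574 = (31 - 20) + 34574 = 11 + 34574 = 34585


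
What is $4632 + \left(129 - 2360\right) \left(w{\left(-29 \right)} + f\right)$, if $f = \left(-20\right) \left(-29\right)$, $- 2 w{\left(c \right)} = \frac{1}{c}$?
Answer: $- \frac{74784415}{58} \approx -1.2894 \cdot 10^{6}$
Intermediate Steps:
$w{\left(c \right)} = - \frac{1}{2 c}$
$f = 580$
$4632 + \left(129 - 2360\right) \left(w{\left(-29 \right)} + f\right) = 4632 + \left(129 - 2360\right) \left(- \frac{1}{2 \left(-29\right)} + 580\right) = 4632 - 2231 \left(\left(- \frac{1}{2}\right) \left(- \frac{1}{29}\right) + 580\right) = 4632 - 2231 \left(\frac{1}{58} + 580\right) = 4632 - \frac{75053071}{58} = - \frac{74784415}{58}$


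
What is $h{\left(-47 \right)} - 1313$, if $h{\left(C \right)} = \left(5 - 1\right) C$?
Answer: $-1501$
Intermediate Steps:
$h{\left(C \right)} = 4 C$
$h{\left(-47 \right)} - 1313 = 4 \left(-47\right) - 1313 = -188 - 1313 = -1501$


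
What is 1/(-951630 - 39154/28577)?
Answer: -28577/27194769664 ≈ -1.0508e-6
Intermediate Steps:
1/(-951630 - 39154/28577) = 1/(-27194769664/28577) = -28577/27194769664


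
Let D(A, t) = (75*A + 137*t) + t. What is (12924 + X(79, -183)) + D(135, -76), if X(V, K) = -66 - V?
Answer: 12416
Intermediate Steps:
D(A, t) = 75*A + 138*t
(12924 + X(79, -183)) + D(135, -76) = (12924 + (-66 - 1*79)) + (75*135 + 138*(-76)) = (12924 + (-66 - 79)) + (10125 - 10488) = (12924 - 145) - 363 = 12779 - 363 = 12416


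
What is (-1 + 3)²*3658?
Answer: 14632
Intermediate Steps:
(-1 + 3)²*3658 = 2²*3658 = 4*3658 = 14632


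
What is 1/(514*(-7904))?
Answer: -1/4062656 ≈ -2.4614e-7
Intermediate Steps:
1/(514*(-7904)) = 1/(-4062656) = -1/4062656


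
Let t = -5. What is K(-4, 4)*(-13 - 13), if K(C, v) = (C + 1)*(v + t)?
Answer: -78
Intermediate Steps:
K(C, v) = (1 + C)*(-5 + v) (K(C, v) = (C + 1)*(v - 5) = (1 + C)*(-5 + v))
K(-4, 4)*(-13 - 13) = (-5 + 4 - 5*(-4) - 4*4)*(-13 - 13) = (-5 + 4 + 20 - 16)*(-26) = 3*(-26) = -78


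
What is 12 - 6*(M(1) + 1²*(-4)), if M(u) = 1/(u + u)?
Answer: 33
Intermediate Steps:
M(u) = 1/(2*u)
12 - 6*(M(1) + 1²*(-4)) = 12 - 6*((½)/1 + 1²*(-4)) = 12 - 6*((½)*1 + 1*(-4)) = 12 - 6*(½ - 4) = 12 - 6*(-7/2) = 12 + 21 = 33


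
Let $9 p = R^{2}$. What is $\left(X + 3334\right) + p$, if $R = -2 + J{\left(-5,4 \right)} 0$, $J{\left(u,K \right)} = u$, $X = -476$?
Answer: $\frac{25726}{9} \approx 2858.4$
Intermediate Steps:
$R = -2$ ($R = -2 - 0 = -2 + 0 = -2$)
$p = \frac{4}{9}$ ($p = \frac{\left(-2\right)^{2}}{9} = \frac{1}{9} \cdot 4 = \frac{4}{9} \approx 0.44444$)
$\left(X + 3334\right) + p = \left(-476 + 3334\right) + \frac{4}{9} = 2858 + \frac{4}{9} = \frac{25726}{9}$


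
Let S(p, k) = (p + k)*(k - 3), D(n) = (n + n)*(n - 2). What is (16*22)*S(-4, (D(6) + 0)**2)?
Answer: 1862889600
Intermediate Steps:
D(n) = 2*n*(-2 + n) (D(n) = (2*n)*(-2 + n) = 2*n*(-2 + n))
S(p, k) = (-3 + k)*(k + p) (S(p, k) = (k + p)*(-3 + k) = (-3 + k)*(k + p))
(16*22)*S(-4, (D(6) + 0)**2) = (16*22)*(((2*6*(-2 + 6) + 0)**2)**2 - 3*(2*6*(-2 + 6) + 0)**2 - 3*(-4) + (2*6*(-2 + 6) + 0)**2*(-4)) = 352*(((2*6*4 + 0)**2)**2 - 3*(2*6*4 + 0)**2 + 12 + (2*6*4 + 0)**2*(-4)) = 352*(((48 + 0)**2)**2 - 3*(48 + 0)**2 + 12 + (48 + 0)**2*(-4)) = 352*((48**2)**2 - 3*48**2 + 12 + 48**2*(-4)) = 352*(2304**2 - 3*2304 + 12 + 2304*(-4)) = 352*(5308416 - 6912 + 12 - 9216) = 352*5292300 = 1862889600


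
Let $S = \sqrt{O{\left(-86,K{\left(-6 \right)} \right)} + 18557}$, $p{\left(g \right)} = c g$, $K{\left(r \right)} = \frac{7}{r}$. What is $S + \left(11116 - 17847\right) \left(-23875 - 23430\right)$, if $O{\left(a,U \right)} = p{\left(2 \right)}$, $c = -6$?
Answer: $318409955 + \sqrt{18545} \approx 3.1841 \cdot 10^{8}$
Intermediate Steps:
$p{\left(g \right)} = - 6 g$
$O{\left(a,U \right)} = -12$ ($O{\left(a,U \right)} = \left(-6\right) 2 = -12$)
$S = \sqrt{18545}$ ($S = \sqrt{-12 + 18557} = \sqrt{18545} \approx 136.18$)
$S + \left(11116 - 17847\right) \left(-23875 - 23430\right) = \sqrt{18545} + \left(11116 - 17847\right) \left(-23875 - 23430\right) = \sqrt{18545} - -318409955 = \sqrt{18545} + 318409955 = 318409955 + \sqrt{18545}$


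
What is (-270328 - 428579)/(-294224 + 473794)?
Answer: -698907/179570 ≈ -3.8921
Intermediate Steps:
(-270328 - 428579)/(-294224 + 473794) = -698907/179570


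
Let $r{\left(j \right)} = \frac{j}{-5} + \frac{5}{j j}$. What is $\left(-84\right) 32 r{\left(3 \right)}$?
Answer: $\frac{1792}{15} \approx 119.47$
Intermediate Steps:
$r{\left(j \right)} = \frac{5}{j^{2}} - \frac{j}{5}$ ($r{\left(j \right)} = j \left(- \frac{1}{5}\right) + \frac{5}{j^{2}} = - \frac{j}{5} + \frac{5}{j^{2}} = \frac{5}{j^{2}} - \frac{j}{5}$)
$\left(-84\right) 32 r{\left(3 \right)} = \left(-84\right) 32 \left(\frac{5}{9} - \frac{3}{5}\right) = - 2688 \left(5 \cdot \frac{1}{9} - \frac{3}{5}\right) = - 2688 \left(\frac{5}{9} - \frac{3}{5}\right) = \left(-2688\right) \left(- \frac{2}{45}\right) = \frac{1792}{15}$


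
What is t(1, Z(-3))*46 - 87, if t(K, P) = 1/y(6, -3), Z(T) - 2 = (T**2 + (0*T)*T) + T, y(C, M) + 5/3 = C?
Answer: -993/13 ≈ -76.385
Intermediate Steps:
y(C, M) = -5/3 + C
Z(T) = 2 + T + T**2 (Z(T) = 2 + ((T**2 + (0*T)*T) + T) = 2 + ((T**2 + 0*T) + T) = 2 + ((T**2 + 0) + T) = 2 + (T**2 + T) = 2 + (T + T**2) = 2 + T + T**2)
t(K, P) = 3/13 (t(K, P) = 1/(-5/3 + 6) = 1/(13/3) = 3/13)
t(1, Z(-3))*46 - 87 = (3/13)*46 - 87 = 138/13 - 87 = -993/13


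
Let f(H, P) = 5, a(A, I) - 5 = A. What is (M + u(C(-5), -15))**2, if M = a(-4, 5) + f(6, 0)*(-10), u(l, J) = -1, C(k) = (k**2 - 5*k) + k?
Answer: 2500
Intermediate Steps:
a(A, I) = 5 + A
C(k) = k**2 - 4*k
M = -49 (M = (5 - 4) + 5*(-10) = 1 - 50 = -49)
(M + u(C(-5), -15))**2 = (-49 - 1)**2 = (-50)**2 = 2500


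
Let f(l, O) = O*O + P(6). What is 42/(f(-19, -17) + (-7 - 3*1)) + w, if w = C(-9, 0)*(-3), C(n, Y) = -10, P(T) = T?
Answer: 2864/95 ≈ 30.147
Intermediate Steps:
f(l, O) = 6 + O**2 (f(l, O) = O*O + 6 = O**2 + 6 = 6 + O**2)
w = 30 (w = -10*(-3) = 30)
42/(f(-19, -17) + (-7 - 3*1)) + w = 42/((6 + (-17)**2) + (-7 - 3*1)) + 30 = 42/((6 + 289) + (-7 - 3)) + 30 = 42/(295 - 10) + 30 = 42/285 + 30 = (1/285)*42 + 30 = 14/95 + 30 = 2864/95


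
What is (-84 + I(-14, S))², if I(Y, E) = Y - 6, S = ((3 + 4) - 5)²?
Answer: 10816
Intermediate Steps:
S = 4 (S = (7 - 5)² = 2² = 4)
I(Y, E) = -6 + Y
(-84 + I(-14, S))² = (-84 + (-6 - 14))² = (-84 - 20)² = (-104)² = 10816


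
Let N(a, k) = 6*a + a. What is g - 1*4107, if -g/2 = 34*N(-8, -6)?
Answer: -299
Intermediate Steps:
N(a, k) = 7*a
g = 3808 (g = -68*7*(-8) = -68*(-56) = -2*(-1904) = 3808)
g - 1*4107 = 3808 - 1*4107 = 3808 - 4107 = -299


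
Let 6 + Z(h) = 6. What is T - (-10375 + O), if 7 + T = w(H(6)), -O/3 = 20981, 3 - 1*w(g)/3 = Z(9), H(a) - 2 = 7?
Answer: 73320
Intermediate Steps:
Z(h) = 0 (Z(h) = -6 + 6 = 0)
H(a) = 9 (H(a) = 2 + 7 = 9)
w(g) = 9 (w(g) = 9 - 3*0 = 9 + 0 = 9)
O = -62943 (O = -3*20981 = -62943)
T = 2 (T = -7 + 9 = 2)
T - (-10375 + O) = 2 - (-10375 - 62943) = 2 - 1*(-73318) = 2 + 73318 = 73320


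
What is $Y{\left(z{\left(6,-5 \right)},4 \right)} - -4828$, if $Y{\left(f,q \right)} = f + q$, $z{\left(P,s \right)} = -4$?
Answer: $4828$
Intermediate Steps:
$Y{\left(z{\left(6,-5 \right)},4 \right)} - -4828 = \left(-4 + 4\right) - -4828 = 0 + 4828 = 4828$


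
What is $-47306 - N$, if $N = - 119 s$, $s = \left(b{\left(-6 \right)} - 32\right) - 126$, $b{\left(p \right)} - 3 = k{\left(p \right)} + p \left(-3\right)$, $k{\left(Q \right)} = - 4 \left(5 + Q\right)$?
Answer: $-63133$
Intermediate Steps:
$k{\left(Q \right)} = -20 - 4 Q$
$b{\left(p \right)} = -17 - 7 p$ ($b{\left(p \right)} = 3 - \left(20 + 4 p - p \left(-3\right)\right) = 3 - \left(20 + 7 p\right) = -17 - 7 p$)
$s = -133$ ($s = \left(\left(-17 - -42\right) - 32\right) - 126 = \left(\left(-17 + 42\right) - 32\right) - 126 = \left(25 - 32\right) - 126 = -7 - 126 = -133$)
$N = 15827$ ($N = \left(-119\right) \left(-133\right) = 15827$)
$-47306 - N = -47306 - 15827 = -63133$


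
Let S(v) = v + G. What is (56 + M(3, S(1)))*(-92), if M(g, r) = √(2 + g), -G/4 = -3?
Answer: -5152 - 92*√5 ≈ -5357.7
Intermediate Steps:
G = 12 (G = -4*(-3) = 12)
S(v) = 12 + v (S(v) = v + 12 = 12 + v)
(56 + M(3, S(1)))*(-92) = (56 + √(2 + 3))*(-92) = (56 + √5)*(-92) = -5152 - 92*√5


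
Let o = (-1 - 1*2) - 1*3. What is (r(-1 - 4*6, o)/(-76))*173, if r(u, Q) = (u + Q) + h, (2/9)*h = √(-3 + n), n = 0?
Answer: 5363/76 - 1557*I*√3/152 ≈ 70.566 - 17.742*I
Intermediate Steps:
h = 9*I*√3/2 (h = 9*√(-3 + 0)/2 = 9*√(-3)/2 = 9*(I*√3)/2 = 9*I*√3/2 ≈ 7.7942*I)
o = -6 (o = (-1 - 2) - 3 = -3 - 3 = -6)
r(u, Q) = Q + u + 9*I*√3/2 (r(u, Q) = (u + Q) + 9*I*√3/2 = (Q + u) + 9*I*√3/2 = Q + u + 9*I*√3/2)
(r(-1 - 4*6, o)/(-76))*173 = ((-6 + (-1 - 4*6) + 9*I*√3/2)/(-76))*173 = ((-6 + (-1 - 24) + 9*I*√3/2)*(-1/76))*173 = ((-6 - 25 + 9*I*√3/2)*(-1/76))*173 = ((-31 + 9*I*√3/2)*(-1/76))*173 = (31/76 - 9*I*√3/152)*173 = 5363/76 - 1557*I*√3/152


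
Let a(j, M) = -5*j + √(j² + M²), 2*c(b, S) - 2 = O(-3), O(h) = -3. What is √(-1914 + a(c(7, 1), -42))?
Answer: √(-7646 + 2*√7057)/2 ≈ 43.238*I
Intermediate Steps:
c(b, S) = -½ (c(b, S) = 1 + (½)*(-3) = 1 - 3/2 = -½)
a(j, M) = √(M² + j²) - 5*j (a(j, M) = -5*j + √(M² + j²) = √(M² + j²) - 5*j)
√(-1914 + a(c(7, 1), -42)) = √(-1914 + (√((-42)² + (-½)²) - 5*(-½))) = √(-1914 + (√(1764 + ¼) + 5/2)) = √(-1914 + (√(7057/4) + 5/2)) = √(-1914 + (√7057/2 + 5/2)) = √(-1914 + (5/2 + √7057/2)) = √(-3823/2 + √7057/2)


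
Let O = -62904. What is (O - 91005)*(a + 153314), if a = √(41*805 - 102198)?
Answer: -23596404426 - 153909*I*√69193 ≈ -2.3596e+10 - 4.0485e+7*I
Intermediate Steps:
a = I*√69193 (a = √(33005 - 102198) = √(-69193) = I*√69193 ≈ 263.05*I)
(O - 91005)*(a + 153314) = (-62904 - 91005)*(I*√69193 + 153314) = -153909*(153314 + I*√69193) = -23596404426 - 153909*I*√69193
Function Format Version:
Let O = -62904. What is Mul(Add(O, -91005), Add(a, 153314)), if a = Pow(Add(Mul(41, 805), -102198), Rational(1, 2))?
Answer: Add(-23596404426, Mul(-153909, I, Pow(69193, Rational(1, 2)))) ≈ Add(-2.3596e+10, Mul(-4.0485e+7, I))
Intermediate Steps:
a = Mul(I, Pow(69193, Rational(1, 2))) (a = Pow(Add(33005, -102198), Rational(1, 2)) = Pow(-69193, Rational(1, 2)) = Mul(I, Pow(69193, Rational(1, 2))) ≈ Mul(263.05, I))
Mul(Add(O, -91005), Add(a, 153314)) = Mul(Add(-62904, -91005), Add(Mul(I, Pow(69193, Rational(1, 2))), 153314)) = Mul(-153909, Add(153314, Mul(I, Pow(69193, Rational(1, 2))))) = Add(-23596404426, Mul(-153909, I, Pow(69193, Rational(1, 2))))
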